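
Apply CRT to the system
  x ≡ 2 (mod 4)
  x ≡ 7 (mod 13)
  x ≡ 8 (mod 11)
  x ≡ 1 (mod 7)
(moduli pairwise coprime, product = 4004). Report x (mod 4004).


Product of moduli M = 4 · 13 · 11 · 7 = 4004.
Merge one congruence at a time:
  Start: x ≡ 2 (mod 4).
  Combine with x ≡ 7 (mod 13); new modulus lcm = 52.
    Write x = 2 + 4·t and substitute into x ≡ 7 (mod 13): 4·t ≡ 7 − 2 = 5 (mod 13).
    The inverse of 4 mod 13 is 10 (since 4·10 = 40 = 3·13 + 1), so t ≡ 10·5 = 50 ≡ 11 (mod 13).
    Then x = 2 + 4·11 = 46, valid modulo lcm(4, 13) = 52: x ≡ 46 (mod 52).
  Combine with x ≡ 8 (mod 11); new modulus lcm = 572.
    Write x = 46 + 52·t and substitute into x ≡ 8 (mod 11): 52·t ≡ 8 − 46 = -38 (mod 11).
    Reduce coefficients mod 11: 8·t ≡ 6 (mod 11).
    The inverse of 8 mod 11 is 7 (since 8·7 = 56 = 5·11 + 1), so t ≡ 7·6 = 42 ≡ 9 (mod 11).
    Then x = 46 + 52·9 = 514, valid modulo lcm(52, 11) = 572: x ≡ 514 (mod 572).
  Combine with x ≡ 1 (mod 7); new modulus lcm = 4004.
    Write x = 514 + 572·t and substitute into x ≡ 1 (mod 7): 572·t ≡ 1 − 514 = -513 (mod 7).
    Reduce coefficients mod 7: 5·t ≡ 5 (mod 7).
    The inverse of 5 mod 7 is 3 (since 5·3 = 15 = 2·7 + 1), so t ≡ 3·5 = 15 ≡ 1 (mod 7).
    Then x = 514 + 572·1 = 1086, valid modulo lcm(572, 7) = 4004: x ≡ 1086 (mod 4004).
Verify against each original: 1086 mod 4 = 2, 1086 mod 13 = 7, 1086 mod 11 = 8, 1086 mod 7 = 1.

x ≡ 1086 (mod 4004).


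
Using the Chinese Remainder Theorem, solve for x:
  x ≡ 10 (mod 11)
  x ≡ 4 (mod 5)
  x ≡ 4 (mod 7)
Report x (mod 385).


Moduli 11, 5, 7 are pairwise coprime; by CRT there is a unique solution modulo M = 11 · 5 · 7 = 385.
Solve pairwise, accumulating the modulus:
  Start with x ≡ 10 (mod 11).
  Combine with x ≡ 4 (mod 5): since gcd(11, 5) = 1, we get a unique residue mod 55.
    Write x = 10 + 11·t and substitute into x ≡ 4 (mod 5): 11·t ≡ 4 − 10 = -6 (mod 5).
    Reduce coefficients mod 5: 1·t ≡ 4 (mod 5).
    So t ≡ 4 (mod 5).
    Then x = 10 + 11·4 = 54, valid modulo lcm(11, 5) = 55: x ≡ 54 (mod 55).
  Combine with x ≡ 4 (mod 7): since gcd(55, 7) = 1, we get a unique residue mod 385.
    Write x = 54 + 55·t and substitute into x ≡ 4 (mod 7): 55·t ≡ 4 − 54 = -50 (mod 7).
    Reduce coefficients mod 7: 6·t ≡ 6 (mod 7).
    The inverse of 6 mod 7 is 6 (since 6·6 = 36 = 5·7 + 1), so t ≡ 6·6 = 36 ≡ 1 (mod 7).
    Then x = 54 + 55·1 = 109, valid modulo lcm(55, 7) = 385: x ≡ 109 (mod 385).
Verify: 109 mod 11 = 10 ✓, 109 mod 5 = 4 ✓, 109 mod 7 = 4 ✓.

x ≡ 109 (mod 385).


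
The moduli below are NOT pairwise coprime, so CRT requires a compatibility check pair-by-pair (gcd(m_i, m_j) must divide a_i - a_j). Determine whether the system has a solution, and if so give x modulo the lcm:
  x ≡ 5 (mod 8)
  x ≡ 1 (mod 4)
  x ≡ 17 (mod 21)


Moduli 8, 4, 21 are not pairwise coprime, so CRT works modulo lcm(m_i) when all pairwise compatibility conditions hold.
Pairwise compatibility: gcd(m_i, m_j) must divide a_i - a_j for every pair.
Merge one congruence at a time:
  Start: x ≡ 5 (mod 8).
  Combine with x ≡ 1 (mod 4): gcd(8, 4) = 4; 1 - 5 = -4, which IS divisible by 4, so compatible.
    Write x = 5 + 8·t and substitute into x ≡ 1 (mod 4): 8·t ≡ 1 − 5 = -4 (mod 4).
    Divide the congruence (and modulus) by g = 4: 2·t ≡ -1 (mod 1).
    Modulo 1 every t works; take t = 0.
    Then x = 5 + 8·0 = 5, valid modulo lcm(8, 4) = 8: x ≡ 5 (mod 8).
  Combine with x ≡ 17 (mod 21): gcd(8, 21) = 1; 17 - 5 = 12, which IS divisible by 1, so compatible.
    Write x = 5 + 8·t and substitute into x ≡ 17 (mod 21): 8·t ≡ 17 − 5 = 12 (mod 21).
    The inverse of 8 mod 21 is 8 (since 8·8 = 64 = 3·21 + 1), so t ≡ 8·12 = 96 ≡ 12 (mod 21).
    Then x = 5 + 8·12 = 101, valid modulo lcm(8, 21) = 168: x ≡ 101 (mod 168).
Verify: 101 mod 8 = 5, 101 mod 4 = 1, 101 mod 21 = 17.

x ≡ 101 (mod 168).


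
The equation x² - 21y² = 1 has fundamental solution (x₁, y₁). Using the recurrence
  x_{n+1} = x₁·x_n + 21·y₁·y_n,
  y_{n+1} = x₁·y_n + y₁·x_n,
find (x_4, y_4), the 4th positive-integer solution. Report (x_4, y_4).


Step 1: Find the fundamental solution (x₁, y₁) of x² - 21y² = 1.
  Expand √21 as a continued fraction. a₀ = ⌊√21⌋ = 4; iterate m_{k+1} = d_k·a_k − m_k, d_{k+1} = (21 − m_{k+1}²)/d_k, a_{k+1} = ⌊(a₀ + m_{k+1})/d_{k+1}⌋ (starting m₀ = 0, d₀ = 1), with convergents p_k = a_k·p_{k-1} + p_{k-2}, q_k = a_k·q_{k-1} + q_{k-2} (p₋₁ = 1, q₋₁ = 0):
  k = 0: a₀ = 4; p₀/q₀ = 4/1; p₀² − 21·q₀² = 16 − 21 = -5.
  k = 1: m = 4, d = 5, a = ⌊(4 + 4)/5⌋ = 1; p/q = (1·4 + 1)/(1·1 + 0) = 5/1; p² − 21·q² = 25 − 21 = 4.
  k = 2: m = 1, d = 4, a = ⌊(4 + 1)/4⌋ = 1; p/q = (1·5 + 4)/(1·1 + 1) = 9/2; p² − 21·q² = 81 − 84 = -3.
  k = 3: m = 3, d = 3, a = ⌊(4 + 3)/3⌋ = 2; p/q = (2·9 + 5)/(2·2 + 1) = 23/5; p² − 21·q² = 529 − 525 = 4.
  k = 4: m = 3, d = 4, a = ⌊(4 + 3)/4⌋ = 1; p/q = (1·23 + 9)/(1·5 + 2) = 32/7; p² − 21·q² = 1024 − 1029 = -5.
  k = 5: m = 1, d = 5, a = ⌊(4 + 1)/5⌋ = 1; p/q = (1·32 + 23)/(1·7 + 5) = 55/12; p² − 21·q² = 3025 − 3024 = 1.
  The first convergent with p² − 21·q² = 1 gives the fundamental solution (x₁, y₁) = (55, 12).
Step 2: Apply the recurrence (x_{n+1}, y_{n+1}) = (x₁x_n + 21y₁y_n, x₁y_n + y₁x_n) repeatedly.
  From (x_1, y_1) = (55, 12): x_2 = 55·55 + 21·12·12 = 6049; y_2 = 55·12 + 12·55 = 1320.
  From (x_2, y_2) = (6049, 1320): x_3 = 55·6049 + 21·12·1320 = 665335; y_3 = 55·1320 + 12·6049 = 145188.
  From (x_3, y_3) = (665335, 145188): x_4 = 55·665335 + 21·12·145188 = 73180801; y_4 = 55·145188 + 12·665335 = 15969360.
Step 3: Verify x_4² - 21·y_4² = 5355429635001601 - 5355429635001600 = 1 (should be 1). ✓

(x_1, y_1) = (55, 12); (x_4, y_4) = (73180801, 15969360).


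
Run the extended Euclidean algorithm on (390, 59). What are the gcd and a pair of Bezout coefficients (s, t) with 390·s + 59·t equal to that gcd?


Euclidean algorithm on (390, 59) — divide until remainder is 0:
  390 = 6 · 59 + 36
  59 = 1 · 36 + 23
  36 = 1 · 23 + 13
  23 = 1 · 13 + 10
  13 = 1 · 10 + 3
  10 = 3 · 3 + 1
  3 = 3 · 1 + 0
gcd(390, 59) = 1.
Track Bezout coefficients alongside the remainders: start with r₀ = 390 = a·1 + b·0 (s = 1, t = 0) and r₁ = 59 = a·0 + b·1 (s = 0, t = 1); each new remainder r_{k+1} = r_{k-1} − q_k·r_k inherits s_{k+1} = s_{k-1} − q_k·s_k, t_{k+1} = t_{k-1} − q_k·t_k, so r_k = a·s_k + b·t_k at every step:
  q = 6: r = 36, s = 1 − 6·0 = 1, t = 0 − 6·1 = -6  (check: 390·1 + 59·(-6) = 36)
  q = 1: r = 23, s = 0 − 1·1 = -1, t = 1 − 1·(-6) = 7  (check: 390·(-1) + 59·7 = 23)
  q = 1: r = 13, s = 1 − 1·(-1) = 2, t = -6 − 1·7 = -13  (check: 390·2 + 59·(-13) = 13)
  q = 1: r = 10, s = -1 − 1·2 = -3, t = 7 − 1·(-13) = 20  (check: 390·(-3) + 59·20 = 10)
  q = 1: r = 3, s = 2 − 1·(-3) = 5, t = -13 − 1·20 = -33  (check: 390·5 + 59·(-33) = 3)
  q = 3: r = 1, s = -3 − 3·5 = -18, t = 20 − 3·(-33) = 119  (check: 390·(-18) + 59·119 = 1)
The row with r = 1 (the gcd) gives the Bezout coefficients s = -18, t = 119.
Result: 390 · (-18) + 59 · (119) = 1.

gcd(390, 59) = 1; s = -18, t = 119 (check: 390·(-18) + 59·119 = 1).


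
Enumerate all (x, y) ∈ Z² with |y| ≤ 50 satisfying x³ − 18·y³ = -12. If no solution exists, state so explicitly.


The equation is x³ - 18y³ = -12. For fixed y, x³ = 18·y³ − 12, so a solution requires the RHS to be a perfect cube.
Strategy: iterate y from -50 to 50, compute RHS = 18·y³ − 12, and check whether it is a (positive or negative) perfect cube.
Check small values of y:
  y = 0: RHS = -12 is not a perfect cube.
  y = 1: RHS = 6 is not a perfect cube.
  y = -1: RHS = -30 is not a perfect cube.
  y = 2: RHS = 132 is not a perfect cube.
  y = -2: RHS = -156 is not a perfect cube.
  y = 3: RHS = 474 is not a perfect cube.
  y = -3: RHS = -498 is not a perfect cube.
Continuing the search up to |y| = 50 finds no solutions either.
No (x, y) in the scanned range satisfies the equation.

No integer solutions with |y| ≤ 50.


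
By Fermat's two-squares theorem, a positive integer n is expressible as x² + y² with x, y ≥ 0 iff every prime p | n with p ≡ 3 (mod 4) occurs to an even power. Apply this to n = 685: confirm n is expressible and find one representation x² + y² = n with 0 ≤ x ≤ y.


Step 1: Factor n = 685 = 5 · 137.
Step 2: Check the mod-4 condition on each prime factor: 5 ≡ 1 (mod 4), exponent 1; 137 ≡ 1 (mod 4), exponent 1.
All primes ≡ 3 (mod 4) appear to even exponent (or don't appear), so by the two-squares theorem n IS expressible as a sum of two squares.
Step 3: Build a representation. Here n = 5 · 137 is a product of primes ≡ 1 (mod 4). Each prime p ≡ 1 (mod 4) is itself a sum of two squares; find a² by testing p − a² for a perfect square:
  5: 5 − 1² = 4 = 2² ⇒ 5 = 1² + 2².
  137: 137 − 1² = 136, 137 − 2² = 133, 137 − 3² = 128, 137 − 4² = 121 = 11² ⇒ 137 = 4² + 11².
  Combine using the Brahmagupta–Fibonacci identity (a² + b²)(c² + d²) = (ac − bd)² + (ad + bc)² = (ac + bd)² + (ad − bc)²:
  5 · 137 = 685: from (1² + 2²)(4² + 11²), take (1·4 − 2·11, 1·11 + 2·4) = (4 − 22, 11 + 8) = (-18, 19); dropping signs (only squares matter) gives (18, 19); check 18² + 19² = 324 + 361 = 685 ✓.
Step 4: Order so x ≤ y and verify: 18² + 19² = 324 + 361 = 685 = n. ✓

n = 685 = 18² + 19² (one valid representation with x ≤ y).


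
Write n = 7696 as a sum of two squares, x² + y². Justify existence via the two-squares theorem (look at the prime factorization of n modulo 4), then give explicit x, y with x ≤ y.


Step 1: Factor n = 7696 = 2^4 · 13 · 37.
Step 2: Check the mod-4 condition on each prime factor: 2 = 2 (special); 13 ≡ 1 (mod 4), exponent 1; 37 ≡ 1 (mod 4), exponent 1.
All primes ≡ 3 (mod 4) appear to even exponent (or don't appear), so by the two-squares theorem n IS expressible as a sum of two squares.
Step 3: Build a representation. Group n = k² · m with k = 4 and m = 13 · 37 = 481 (a product of primes ≡ 1 (mod 4)); a representation of m scales to one of n via (k·x)² + (k·y)² = k²(x² + y²). Each prime p ≡ 1 (mod 4) is itself a sum of two squares; find a² by testing p − a² for a perfect square:
  13: 13 − 1² = 12, 13 − 2² = 9 = 3² ⇒ 13 = 2² + 3².
  37: 37 − 1² = 36 = 6² ⇒ 37 = 1² + 6².
  Combine using the Brahmagupta–Fibonacci identity (a² + b²)(c² + d²) = (ac − bd)² + (ad + bc)² = (ac + bd)² + (ad − bc)²:
  13 · 37 = 481: from (2² + 3²)(1² + 6²), take (2·1 − 3·6, 2·6 + 3·1) = (2 − 18, 12 + 3) = (-16, 15); dropping signs (only squares matter) gives (16, 15); check 16² + 15² = 256 + 225 = 481 ✓.
  Scale by k = 4: (4·16, 4·15) = (64, 60).
Step 4: Order so x ≤ y and verify: 60² + 64² = 3600 + 4096 = 7696 = n. ✓

n = 7696 = 60² + 64² (one valid representation with x ≤ y).


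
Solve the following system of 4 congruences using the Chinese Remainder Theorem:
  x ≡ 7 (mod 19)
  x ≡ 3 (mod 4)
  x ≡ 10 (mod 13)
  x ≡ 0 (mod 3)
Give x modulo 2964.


Product of moduli M = 19 · 4 · 13 · 3 = 2964.
Merge one congruence at a time:
  Start: x ≡ 7 (mod 19).
  Combine with x ≡ 3 (mod 4); new modulus lcm = 76.
    Write x = 7 + 19·t and substitute into x ≡ 3 (mod 4): 19·t ≡ 3 − 7 = -4 (mod 4).
    Reduce coefficients mod 4: 3·t ≡ 0 (mod 4).
    The inverse of 3 mod 4 is 3 (since 3·3 = 9 = 2·4 + 1), so t ≡ 3·0 = 0 ≡ 0 (mod 4).
    Then x = 7 + 19·0 = 7, valid modulo lcm(19, 4) = 76: x ≡ 7 (mod 76).
  Combine with x ≡ 10 (mod 13); new modulus lcm = 988.
    Write x = 7 + 76·t and substitute into x ≡ 10 (mod 13): 76·t ≡ 10 − 7 = 3 (mod 13).
    Reduce coefficients mod 13: 11·t ≡ 3 (mod 13).
    The inverse of 11 mod 13 is 6 (since 11·6 = 66 = 5·13 + 1), so t ≡ 6·3 = 18 ≡ 5 (mod 13).
    Then x = 7 + 76·5 = 387, valid modulo lcm(76, 13) = 988: x ≡ 387 (mod 988).
  Combine with x ≡ 0 (mod 3); new modulus lcm = 2964.
    Write x = 387 + 988·t and substitute into x ≡ 0 (mod 3): 988·t ≡ 0 − 387 = -387 (mod 3).
    Reduce coefficients mod 3: 1·t ≡ 0 (mod 3).
    So t ≡ 0 (mod 3).
    Then x = 387 + 988·0 = 387, valid modulo lcm(988, 3) = 2964: x ≡ 387 (mod 2964).
Verify against each original: 387 mod 19 = 7, 387 mod 4 = 3, 387 mod 13 = 10, 387 mod 3 = 0.

x ≡ 387 (mod 2964).


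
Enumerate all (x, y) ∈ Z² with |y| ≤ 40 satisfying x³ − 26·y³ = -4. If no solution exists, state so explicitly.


The equation is x³ - 26y³ = -4. For fixed y, x³ = 26·y³ − 4, so a solution requires the RHS to be a perfect cube.
Strategy: iterate y from -40 to 40, compute RHS = 26·y³ − 4, and check whether it is a (positive or negative) perfect cube.
Check small values of y:
  y = 0: RHS = -4 is not a perfect cube.
  y = 1: RHS = 22 is not a perfect cube.
  y = -1: RHS = -30 is not a perfect cube.
  y = 2: RHS = 204 is not a perfect cube.
  y = -2: RHS = -212 is not a perfect cube.
  y = 3: RHS = 698 is not a perfect cube.
  y = -3: RHS = -706 is not a perfect cube.
Continuing the search up to |y| = 40 finds no solutions either.
No (x, y) in the scanned range satisfies the equation.

No integer solutions with |y| ≤ 40.


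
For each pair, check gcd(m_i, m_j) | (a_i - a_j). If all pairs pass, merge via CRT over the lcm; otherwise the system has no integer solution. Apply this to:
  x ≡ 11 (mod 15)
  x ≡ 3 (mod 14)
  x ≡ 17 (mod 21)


Moduli 15, 14, 21 are not pairwise coprime, so CRT works modulo lcm(m_i) when all pairwise compatibility conditions hold.
Pairwise compatibility: gcd(m_i, m_j) must divide a_i - a_j for every pair.
Merge one congruence at a time:
  Start: x ≡ 11 (mod 15).
  Combine with x ≡ 3 (mod 14): gcd(15, 14) = 1; 3 - 11 = -8, which IS divisible by 1, so compatible.
    Write x = 11 + 15·t and substitute into x ≡ 3 (mod 14): 15·t ≡ 3 − 11 = -8 (mod 14).
    Reduce coefficients mod 14: 1·t ≡ 6 (mod 14).
    So t ≡ 6 (mod 14).
    Then x = 11 + 15·6 = 101, valid modulo lcm(15, 14) = 210: x ≡ 101 (mod 210).
  Combine with x ≡ 17 (mod 21): gcd(210, 21) = 21; 17 - 101 = -84, which IS divisible by 21, so compatible.
    Write x = 101 + 210·t and substitute into x ≡ 17 (mod 21): 210·t ≡ 17 − 101 = -84 (mod 21).
    Divide the congruence (and modulus) by g = 21: 10·t ≡ -4 (mod 1).
    Modulo 1 every t works; take t = 0.
    Then x = 101 + 210·0 = 101, valid modulo lcm(210, 21) = 210: x ≡ 101 (mod 210).
Verify: 101 mod 15 = 11, 101 mod 14 = 3, 101 mod 21 = 17.

x ≡ 101 (mod 210).


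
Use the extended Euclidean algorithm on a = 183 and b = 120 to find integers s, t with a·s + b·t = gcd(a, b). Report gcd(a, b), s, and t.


Euclidean algorithm on (183, 120) — divide until remainder is 0:
  183 = 1 · 120 + 63
  120 = 1 · 63 + 57
  63 = 1 · 57 + 6
  57 = 9 · 6 + 3
  6 = 2 · 3 + 0
gcd(183, 120) = 3.
Track Bezout coefficients alongside the remainders: start with r₀ = 183 = a·1 + b·0 (s = 1, t = 0) and r₁ = 120 = a·0 + b·1 (s = 0, t = 1); each new remainder r_{k+1} = r_{k-1} − q_k·r_k inherits s_{k+1} = s_{k-1} − q_k·s_k, t_{k+1} = t_{k-1} − q_k·t_k, so r_k = a·s_k + b·t_k at every step:
  q = 1: r = 63, s = 1 − 1·0 = 1, t = 0 − 1·1 = -1  (check: 183·1 + 120·(-1) = 63)
  q = 1: r = 57, s = 0 − 1·1 = -1, t = 1 − 1·(-1) = 2  (check: 183·(-1) + 120·2 = 57)
  q = 1: r = 6, s = 1 − 1·(-1) = 2, t = -1 − 1·2 = -3  (check: 183·2 + 120·(-3) = 6)
  q = 9: r = 3, s = -1 − 9·2 = -19, t = 2 − 9·(-3) = 29  (check: 183·(-19) + 120·29 = 3)
The row with r = 3 (the gcd) gives the Bezout coefficients s = -19, t = 29.
Result: 183 · (-19) + 120 · (29) = 3.

gcd(183, 120) = 3; s = -19, t = 29 (check: 183·(-19) + 120·29 = 3).


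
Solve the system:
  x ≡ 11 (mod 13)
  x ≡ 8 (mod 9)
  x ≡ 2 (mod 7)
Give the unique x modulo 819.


Moduli 13, 9, 7 are pairwise coprime; by CRT there is a unique solution modulo M = 13 · 9 · 7 = 819.
Solve pairwise, accumulating the modulus:
  Start with x ≡ 11 (mod 13).
  Combine with x ≡ 8 (mod 9): since gcd(13, 9) = 1, we get a unique residue mod 117.
    Write x = 11 + 13·t and substitute into x ≡ 8 (mod 9): 13·t ≡ 8 − 11 = -3 (mod 9).
    Reduce coefficients mod 9: 4·t ≡ 6 (mod 9).
    The inverse of 4 mod 9 is 7 (since 4·7 = 28 = 3·9 + 1), so t ≡ 7·6 = 42 ≡ 6 (mod 9).
    Then x = 11 + 13·6 = 89, valid modulo lcm(13, 9) = 117: x ≡ 89 (mod 117).
  Combine with x ≡ 2 (mod 7): since gcd(117, 7) = 1, we get a unique residue mod 819.
    Write x = 89 + 117·t and substitute into x ≡ 2 (mod 7): 117·t ≡ 2 − 89 = -87 (mod 7).
    Reduce coefficients mod 7: 5·t ≡ 4 (mod 7).
    The inverse of 5 mod 7 is 3 (since 5·3 = 15 = 2·7 + 1), so t ≡ 3·4 = 12 ≡ 5 (mod 7).
    Then x = 89 + 117·5 = 674, valid modulo lcm(117, 7) = 819: x ≡ 674 (mod 819).
Verify: 674 mod 13 = 11 ✓, 674 mod 9 = 8 ✓, 674 mod 7 = 2 ✓.

x ≡ 674 (mod 819).


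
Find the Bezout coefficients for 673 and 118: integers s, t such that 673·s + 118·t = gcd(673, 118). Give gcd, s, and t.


Euclidean algorithm on (673, 118) — divide until remainder is 0:
  673 = 5 · 118 + 83
  118 = 1 · 83 + 35
  83 = 2 · 35 + 13
  35 = 2 · 13 + 9
  13 = 1 · 9 + 4
  9 = 2 · 4 + 1
  4 = 4 · 1 + 0
gcd(673, 118) = 1.
Track Bezout coefficients alongside the remainders: start with r₀ = 673 = a·1 + b·0 (s = 1, t = 0) and r₁ = 118 = a·0 + b·1 (s = 0, t = 1); each new remainder r_{k+1} = r_{k-1} − q_k·r_k inherits s_{k+1} = s_{k-1} − q_k·s_k, t_{k+1} = t_{k-1} − q_k·t_k, so r_k = a·s_k + b·t_k at every step:
  q = 5: r = 83, s = 1 − 5·0 = 1, t = 0 − 5·1 = -5  (check: 673·1 + 118·(-5) = 83)
  q = 1: r = 35, s = 0 − 1·1 = -1, t = 1 − 1·(-5) = 6  (check: 673·(-1) + 118·6 = 35)
  q = 2: r = 13, s = 1 − 2·(-1) = 3, t = -5 − 2·6 = -17  (check: 673·3 + 118·(-17) = 13)
  q = 2: r = 9, s = -1 − 2·3 = -7, t = 6 − 2·(-17) = 40  (check: 673·(-7) + 118·40 = 9)
  q = 1: r = 4, s = 3 − 1·(-7) = 10, t = -17 − 1·40 = -57  (check: 673·10 + 118·(-57) = 4)
  q = 2: r = 1, s = -7 − 2·10 = -27, t = 40 − 2·(-57) = 154  (check: 673·(-27) + 118·154 = 1)
The row with r = 1 (the gcd) gives the Bezout coefficients s = -27, t = 154.
Result: 673 · (-27) + 118 · (154) = 1.

gcd(673, 118) = 1; s = -27, t = 154 (check: 673·(-27) + 118·154 = 1).


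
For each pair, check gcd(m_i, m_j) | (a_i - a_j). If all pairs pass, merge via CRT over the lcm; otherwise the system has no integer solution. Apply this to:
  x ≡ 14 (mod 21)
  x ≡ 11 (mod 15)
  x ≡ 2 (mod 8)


Moduli 21, 15, 8 are not pairwise coprime, so CRT works modulo lcm(m_i) when all pairwise compatibility conditions hold.
Pairwise compatibility: gcd(m_i, m_j) must divide a_i - a_j for every pair.
Merge one congruence at a time:
  Start: x ≡ 14 (mod 21).
  Combine with x ≡ 11 (mod 15): gcd(21, 15) = 3; 11 - 14 = -3, which IS divisible by 3, so compatible.
    Write x = 14 + 21·t and substitute into x ≡ 11 (mod 15): 21·t ≡ 11 − 14 = -3 (mod 15).
    Divide the congruence (and modulus) by g = 3: 7·t ≡ -1 (mod 5).
    Reduce coefficients mod 5: 2·t ≡ 4 (mod 5).
    The inverse of 2 mod 5 is 3 (since 2·3 = 6 = 1·5 + 1), so t ≡ 3·4 = 12 ≡ 2 (mod 5).
    Then x = 14 + 21·2 = 56, valid modulo lcm(21, 15) = 105: x ≡ 56 (mod 105).
  Combine with x ≡ 2 (mod 8): gcd(105, 8) = 1; 2 - 56 = -54, which IS divisible by 1, so compatible.
    Write x = 56 + 105·t and substitute into x ≡ 2 (mod 8): 105·t ≡ 2 − 56 = -54 (mod 8).
    Reduce coefficients mod 8: 1·t ≡ 2 (mod 8).
    So t ≡ 2 (mod 8).
    Then x = 56 + 105·2 = 266, valid modulo lcm(105, 8) = 840: x ≡ 266 (mod 840).
Verify: 266 mod 21 = 14, 266 mod 15 = 11, 266 mod 8 = 2.

x ≡ 266 (mod 840).


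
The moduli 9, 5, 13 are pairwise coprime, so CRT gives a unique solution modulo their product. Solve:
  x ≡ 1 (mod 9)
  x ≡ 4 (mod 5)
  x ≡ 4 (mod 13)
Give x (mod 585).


Moduli 9, 5, 13 are pairwise coprime; by CRT there is a unique solution modulo M = 9 · 5 · 13 = 585.
Solve pairwise, accumulating the modulus:
  Start with x ≡ 1 (mod 9).
  Combine with x ≡ 4 (mod 5): since gcd(9, 5) = 1, we get a unique residue mod 45.
    Write x = 1 + 9·t and substitute into x ≡ 4 (mod 5): 9·t ≡ 4 − 1 = 3 (mod 5).
    Reduce coefficients mod 5: 4·t ≡ 3 (mod 5).
    The inverse of 4 mod 5 is 4 (since 4·4 = 16 = 3·5 + 1), so t ≡ 4·3 = 12 ≡ 2 (mod 5).
    Then x = 1 + 9·2 = 19, valid modulo lcm(9, 5) = 45: x ≡ 19 (mod 45).
  Combine with x ≡ 4 (mod 13): since gcd(45, 13) = 1, we get a unique residue mod 585.
    Write x = 19 + 45·t and substitute into x ≡ 4 (mod 13): 45·t ≡ 4 − 19 = -15 (mod 13).
    Reduce coefficients mod 13: 6·t ≡ 11 (mod 13).
    The inverse of 6 mod 13 is 11 (since 6·11 = 66 = 5·13 + 1), so t ≡ 11·11 = 121 ≡ 4 (mod 13).
    Then x = 19 + 45·4 = 199, valid modulo lcm(45, 13) = 585: x ≡ 199 (mod 585).
Verify: 199 mod 9 = 1 ✓, 199 mod 5 = 4 ✓, 199 mod 13 = 4 ✓.

x ≡ 199 (mod 585).


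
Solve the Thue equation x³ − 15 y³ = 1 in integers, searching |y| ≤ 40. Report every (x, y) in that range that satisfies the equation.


The equation is x³ - 15y³ = 1. For fixed y, x³ = 15·y³ + 1, so a solution requires the RHS to be a perfect cube.
Strategy: iterate y from -40 to 40, compute RHS = 15·y³ + 1, and check whether it is a (positive or negative) perfect cube.
Check small values of y:
  y = 0: RHS = 1 = (1)³ ⇒ x = 1 works.
  y = 1: RHS = 16 is not a perfect cube.
  y = -1: RHS = -14 is not a perfect cube.
  y = 2: RHS = 121 is not a perfect cube.
  y = -2: RHS = -119 is not a perfect cube.
  y = 3: RHS = 406 is not a perfect cube.
  y = -3: RHS = -404 is not a perfect cube.
Continuing the search up to |y| = 40 finds no further solutions beyond those listed.
Collected solutions: (1, 0).

Solutions (with |y| ≤ 40): (1, 0).


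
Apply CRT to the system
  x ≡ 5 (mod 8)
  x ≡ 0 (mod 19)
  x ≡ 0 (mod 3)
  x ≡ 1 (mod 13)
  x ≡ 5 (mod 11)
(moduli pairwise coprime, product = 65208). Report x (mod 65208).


Product of moduli M = 8 · 19 · 3 · 13 · 11 = 65208.
Merge one congruence at a time:
  Start: x ≡ 5 (mod 8).
  Combine with x ≡ 0 (mod 19); new modulus lcm = 152.
    Write x = 5 + 8·t and substitute into x ≡ 0 (mod 19): 8·t ≡ 0 − 5 = -5 (mod 19).
    Reduce coefficients mod 19: 8·t ≡ 14 (mod 19).
    The inverse of 8 mod 19 is 12 (since 8·12 = 96 = 5·19 + 1), so t ≡ 12·14 = 168 ≡ 16 (mod 19).
    Then x = 5 + 8·16 = 133, valid modulo lcm(8, 19) = 152: x ≡ 133 (mod 152).
  Combine with x ≡ 0 (mod 3); new modulus lcm = 456.
    Write x = 133 + 152·t and substitute into x ≡ 0 (mod 3): 152·t ≡ 0 − 133 = -133 (mod 3).
    Reduce coefficients mod 3: 2·t ≡ 2 (mod 3).
    The inverse of 2 mod 3 is 2 (since 2·2 = 4 = 1·3 + 1), so t ≡ 2·2 = 4 ≡ 1 (mod 3).
    Then x = 133 + 152·1 = 285, valid modulo lcm(152, 3) = 456: x ≡ 285 (mod 456).
  Combine with x ≡ 1 (mod 13); new modulus lcm = 5928.
    Write x = 285 + 456·t and substitute into x ≡ 1 (mod 13): 456·t ≡ 1 − 285 = -284 (mod 13).
    Reduce coefficients mod 13: 1·t ≡ 2 (mod 13).
    So t ≡ 2 (mod 13).
    Then x = 285 + 456·2 = 1197, valid modulo lcm(456, 13) = 5928: x ≡ 1197 (mod 5928).
  Combine with x ≡ 5 (mod 11); new modulus lcm = 65208.
    Write x = 1197 + 5928·t and substitute into x ≡ 5 (mod 11): 5928·t ≡ 5 − 1197 = -1192 (mod 11).
    Reduce coefficients mod 11: 10·t ≡ 7 (mod 11).
    The inverse of 10 mod 11 is 10 (since 10·10 = 100 = 9·11 + 1), so t ≡ 10·7 = 70 ≡ 4 (mod 11).
    Then x = 1197 + 5928·4 = 24909, valid modulo lcm(5928, 11) = 65208: x ≡ 24909 (mod 65208).
Verify against each original: 24909 mod 8 = 5, 24909 mod 19 = 0, 24909 mod 3 = 0, 24909 mod 13 = 1, 24909 mod 11 = 5.

x ≡ 24909 (mod 65208).


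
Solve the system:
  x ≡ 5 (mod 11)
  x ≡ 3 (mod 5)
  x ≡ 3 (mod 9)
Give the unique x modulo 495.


Moduli 11, 5, 9 are pairwise coprime; by CRT there is a unique solution modulo M = 11 · 5 · 9 = 495.
Solve pairwise, accumulating the modulus:
  Start with x ≡ 5 (mod 11).
  Combine with x ≡ 3 (mod 5): since gcd(11, 5) = 1, we get a unique residue mod 55.
    Write x = 5 + 11·t and substitute into x ≡ 3 (mod 5): 11·t ≡ 3 − 5 = -2 (mod 5).
    Reduce coefficients mod 5: 1·t ≡ 3 (mod 5).
    So t ≡ 3 (mod 5).
    Then x = 5 + 11·3 = 38, valid modulo lcm(11, 5) = 55: x ≡ 38 (mod 55).
  Combine with x ≡ 3 (mod 9): since gcd(55, 9) = 1, we get a unique residue mod 495.
    Write x = 38 + 55·t and substitute into x ≡ 3 (mod 9): 55·t ≡ 3 − 38 = -35 (mod 9).
    Reduce coefficients mod 9: 1·t ≡ 1 (mod 9).
    So t ≡ 1 (mod 9).
    Then x = 38 + 55·1 = 93, valid modulo lcm(55, 9) = 495: x ≡ 93 (mod 495).
Verify: 93 mod 11 = 5 ✓, 93 mod 5 = 3 ✓, 93 mod 9 = 3 ✓.

x ≡ 93 (mod 495).


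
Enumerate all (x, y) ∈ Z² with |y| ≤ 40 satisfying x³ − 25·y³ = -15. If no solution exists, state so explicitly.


The equation is x³ - 25y³ = -15. For fixed y, x³ = 25·y³ − 15, so a solution requires the RHS to be a perfect cube.
Strategy: iterate y from -40 to 40, compute RHS = 25·y³ − 15, and check whether it is a (positive or negative) perfect cube.
Check small values of y:
  y = 0: RHS = -15 is not a perfect cube.
  y = 1: RHS = 10 is not a perfect cube.
  y = -1: RHS = -40 is not a perfect cube.
  y = 2: RHS = 185 is not a perfect cube.
  y = -2: RHS = -215 is not a perfect cube.
  y = 3: RHS = 660 is not a perfect cube.
  y = -3: RHS = -690 is not a perfect cube.
Continuing the search up to |y| = 40 finds no solutions either.
No (x, y) in the scanned range satisfies the equation.

No integer solutions with |y| ≤ 40.


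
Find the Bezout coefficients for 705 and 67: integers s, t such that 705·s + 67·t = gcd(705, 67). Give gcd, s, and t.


Euclidean algorithm on (705, 67) — divide until remainder is 0:
  705 = 10 · 67 + 35
  67 = 1 · 35 + 32
  35 = 1 · 32 + 3
  32 = 10 · 3 + 2
  3 = 1 · 2 + 1
  2 = 2 · 1 + 0
gcd(705, 67) = 1.
Track Bezout coefficients alongside the remainders: start with r₀ = 705 = a·1 + b·0 (s = 1, t = 0) and r₁ = 67 = a·0 + b·1 (s = 0, t = 1); each new remainder r_{k+1} = r_{k-1} − q_k·r_k inherits s_{k+1} = s_{k-1} − q_k·s_k, t_{k+1} = t_{k-1} − q_k·t_k, so r_k = a·s_k + b·t_k at every step:
  q = 10: r = 35, s = 1 − 10·0 = 1, t = 0 − 10·1 = -10  (check: 705·1 + 67·(-10) = 35)
  q = 1: r = 32, s = 0 − 1·1 = -1, t = 1 − 1·(-10) = 11  (check: 705·(-1) + 67·11 = 32)
  q = 1: r = 3, s = 1 − 1·(-1) = 2, t = -10 − 1·11 = -21  (check: 705·2 + 67·(-21) = 3)
  q = 10: r = 2, s = -1 − 10·2 = -21, t = 11 − 10·(-21) = 221  (check: 705·(-21) + 67·221 = 2)
  q = 1: r = 1, s = 2 − 1·(-21) = 23, t = -21 − 1·221 = -242  (check: 705·23 + 67·(-242) = 1)
The row with r = 1 (the gcd) gives the Bezout coefficients s = 23, t = -242.
Result: 705 · (23) + 67 · (-242) = 1.

gcd(705, 67) = 1; s = 23, t = -242 (check: 705·23 + 67·(-242) = 1).


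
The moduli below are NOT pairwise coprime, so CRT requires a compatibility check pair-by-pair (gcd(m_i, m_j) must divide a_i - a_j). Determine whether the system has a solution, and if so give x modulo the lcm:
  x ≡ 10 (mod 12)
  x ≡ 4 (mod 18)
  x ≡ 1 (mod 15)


Moduli 12, 18, 15 are not pairwise coprime, so CRT works modulo lcm(m_i) when all pairwise compatibility conditions hold.
Pairwise compatibility: gcd(m_i, m_j) must divide a_i - a_j for every pair.
Merge one congruence at a time:
  Start: x ≡ 10 (mod 12).
  Combine with x ≡ 4 (mod 18): gcd(12, 18) = 6; 4 - 10 = -6, which IS divisible by 6, so compatible.
    Write x = 10 + 12·t and substitute into x ≡ 4 (mod 18): 12·t ≡ 4 − 10 = -6 (mod 18).
    Divide the congruence (and modulus) by g = 6: 2·t ≡ -1 (mod 3).
    Reduce coefficients mod 3: 2·t ≡ 2 (mod 3).
    The inverse of 2 mod 3 is 2 (since 2·2 = 4 = 1·3 + 1), so t ≡ 2·2 = 4 ≡ 1 (mod 3).
    Then x = 10 + 12·1 = 22, valid modulo lcm(12, 18) = 36: x ≡ 22 (mod 36).
  Combine with x ≡ 1 (mod 15): gcd(36, 15) = 3; 1 - 22 = -21, which IS divisible by 3, so compatible.
    Write x = 22 + 36·t and substitute into x ≡ 1 (mod 15): 36·t ≡ 1 − 22 = -21 (mod 15).
    Divide the congruence (and modulus) by g = 3: 12·t ≡ -7 (mod 5).
    Reduce coefficients mod 5: 2·t ≡ 3 (mod 5).
    The inverse of 2 mod 5 is 3 (since 2·3 = 6 = 1·5 + 1), so t ≡ 3·3 = 9 ≡ 4 (mod 5).
    Then x = 22 + 36·4 = 166, valid modulo lcm(36, 15) = 180: x ≡ 166 (mod 180).
Verify: 166 mod 12 = 10, 166 mod 18 = 4, 166 mod 15 = 1.

x ≡ 166 (mod 180).


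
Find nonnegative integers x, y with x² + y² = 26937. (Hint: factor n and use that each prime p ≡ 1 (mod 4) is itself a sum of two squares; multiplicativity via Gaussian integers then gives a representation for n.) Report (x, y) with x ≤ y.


Step 1: Factor n = 26937 = 3^2 · 41 · 73.
Step 2: Check the mod-4 condition on each prime factor: 3 ≡ 3 (mod 4), exponent 2 (must be even); 41 ≡ 1 (mod 4), exponent 1; 73 ≡ 1 (mod 4), exponent 1.
All primes ≡ 3 (mod 4) appear to even exponent (or don't appear), so by the two-squares theorem n IS expressible as a sum of two squares.
Step 3: Build a representation. Group n = k² · m with k = 3 and m = 41 · 73 = 2993 (a product of primes ≡ 1 (mod 4)); a representation of m scales to one of n via (k·x)² + (k·y)² = k²(x² + y²). Each prime p ≡ 1 (mod 4) is itself a sum of two squares; find a² by testing p − a² for a perfect square:
  41: 41 − 1² = 40, 41 − 2² = 37, 41 − 3² = 32, 41 − 4² = 25 = 5² ⇒ 41 = 4² + 5².
  73: 73 − 1² = 72, 73 − 2² = 69, 73 − 3² = 64 = 8² ⇒ 73 = 3² + 8².
  Combine using the Brahmagupta–Fibonacci identity (a² + b²)(c² + d²) = (ac − bd)² + (ad + bc)² = (ac + bd)² + (ad − bc)²:
  41 · 73 = 2993: from (4² + 5²)(3² + 8²), take (4·3 − 5·8, 4·8 + 5·3) = (12 − 40, 32 + 15) = (-28, 47); dropping signs (only squares matter) gives (28, 47); check 28² + 47² = 784 + 2209 = 2993 ✓.
  Scale by k = 3: (3·28, 3·47) = (84, 141).
Step 4: Order so x ≤ y and verify: 84² + 141² = 7056 + 19881 = 26937 = n. ✓

n = 26937 = 84² + 141² (one valid representation with x ≤ y).


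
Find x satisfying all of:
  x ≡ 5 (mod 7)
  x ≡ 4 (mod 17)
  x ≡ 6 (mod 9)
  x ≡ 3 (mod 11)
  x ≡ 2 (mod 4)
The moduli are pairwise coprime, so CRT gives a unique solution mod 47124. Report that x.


Product of moduli M = 7 · 17 · 9 · 11 · 4 = 47124.
Merge one congruence at a time:
  Start: x ≡ 5 (mod 7).
  Combine with x ≡ 4 (mod 17); new modulus lcm = 119.
    Write x = 5 + 7·t and substitute into x ≡ 4 (mod 17): 7·t ≡ 4 − 5 = -1 (mod 17).
    Reduce coefficients mod 17: 7·t ≡ 16 (mod 17).
    The inverse of 7 mod 17 is 5 (since 7·5 = 35 = 2·17 + 1), so t ≡ 5·16 = 80 ≡ 12 (mod 17).
    Then x = 5 + 7·12 = 89, valid modulo lcm(7, 17) = 119: x ≡ 89 (mod 119).
  Combine with x ≡ 6 (mod 9); new modulus lcm = 1071.
    Write x = 89 + 119·t and substitute into x ≡ 6 (mod 9): 119·t ≡ 6 − 89 = -83 (mod 9).
    Reduce coefficients mod 9: 2·t ≡ 7 (mod 9).
    The inverse of 2 mod 9 is 5 (since 2·5 = 10 = 1·9 + 1), so t ≡ 5·7 = 35 ≡ 8 (mod 9).
    Then x = 89 + 119·8 = 1041, valid modulo lcm(119, 9) = 1071: x ≡ 1041 (mod 1071).
  Combine with x ≡ 3 (mod 11); new modulus lcm = 11781.
    Write x = 1041 + 1071·t and substitute into x ≡ 3 (mod 11): 1071·t ≡ 3 − 1041 = -1038 (mod 11).
    Reduce coefficients mod 11: 4·t ≡ 7 (mod 11).
    The inverse of 4 mod 11 is 3 (since 4·3 = 12 = 1·11 + 1), so t ≡ 3·7 = 21 ≡ 10 (mod 11).
    Then x = 1041 + 1071·10 = 11751, valid modulo lcm(1071, 11) = 11781: x ≡ 11751 (mod 11781).
  Combine with x ≡ 2 (mod 4); new modulus lcm = 47124.
    Write x = 11751 + 11781·t and substitute into x ≡ 2 (mod 4): 11781·t ≡ 2 − 11751 = -11749 (mod 4).
    Reduce coefficients mod 4: 1·t ≡ 3 (mod 4).
    So t ≡ 3 (mod 4).
    Then x = 11751 + 11781·3 = 47094, valid modulo lcm(11781, 4) = 47124: x ≡ 47094 (mod 47124).
Verify against each original: 47094 mod 7 = 5, 47094 mod 17 = 4, 47094 mod 9 = 6, 47094 mod 11 = 3, 47094 mod 4 = 2.

x ≡ 47094 (mod 47124).


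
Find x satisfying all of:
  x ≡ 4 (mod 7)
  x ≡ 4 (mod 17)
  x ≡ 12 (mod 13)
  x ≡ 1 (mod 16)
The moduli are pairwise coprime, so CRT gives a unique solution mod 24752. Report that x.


Product of moduli M = 7 · 17 · 13 · 16 = 24752.
Merge one congruence at a time:
  Start: x ≡ 4 (mod 7).
  Combine with x ≡ 4 (mod 17); new modulus lcm = 119.
    Write x = 4 + 7·t and substitute into x ≡ 4 (mod 17): 7·t ≡ 4 − 4 = 0 (mod 17).
    The inverse of 7 mod 17 is 5 (since 7·5 = 35 = 2·17 + 1), so t ≡ 5·0 = 0 ≡ 0 (mod 17).
    Then x = 4 + 7·0 = 4, valid modulo lcm(7, 17) = 119: x ≡ 4 (mod 119).
  Combine with x ≡ 12 (mod 13); new modulus lcm = 1547.
    Write x = 4 + 119·t and substitute into x ≡ 12 (mod 13): 119·t ≡ 12 − 4 = 8 (mod 13).
    Reduce coefficients mod 13: 2·t ≡ 8 (mod 13).
    The inverse of 2 mod 13 is 7 (since 2·7 = 14 = 1·13 + 1), so t ≡ 7·8 = 56 ≡ 4 (mod 13).
    Then x = 4 + 119·4 = 480, valid modulo lcm(119, 13) = 1547: x ≡ 480 (mod 1547).
  Combine with x ≡ 1 (mod 16); new modulus lcm = 24752.
    Write x = 480 + 1547·t and substitute into x ≡ 1 (mod 16): 1547·t ≡ 1 − 480 = -479 (mod 16).
    Reduce coefficients mod 16: 11·t ≡ 1 (mod 16).
    The inverse of 11 mod 16 is 3 (since 11·3 = 33 = 2·16 + 1), so t ≡ 3·1 = 3 ≡ 3 (mod 16).
    Then x = 480 + 1547·3 = 5121, valid modulo lcm(1547, 16) = 24752: x ≡ 5121 (mod 24752).
Verify against each original: 5121 mod 7 = 4, 5121 mod 17 = 4, 5121 mod 13 = 12, 5121 mod 16 = 1.

x ≡ 5121 (mod 24752).


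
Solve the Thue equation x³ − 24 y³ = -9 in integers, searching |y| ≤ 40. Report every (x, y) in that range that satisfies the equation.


The equation is x³ - 24y³ = -9. For fixed y, x³ = 24·y³ − 9, so a solution requires the RHS to be a perfect cube.
Strategy: iterate y from -40 to 40, compute RHS = 24·y³ − 9, and check whether it is a (positive or negative) perfect cube.
Check small values of y:
  y = 0: RHS = -9 is not a perfect cube.
  y = 1: RHS = 15 is not a perfect cube.
  y = -1: RHS = -33 is not a perfect cube.
  y = 2: RHS = 183 is not a perfect cube.
  y = -2: RHS = -201 is not a perfect cube.
  y = 3: RHS = 639 is not a perfect cube.
  y = -3: RHS = -657 is not a perfect cube.
Continuing the search up to |y| = 40 finds no solutions either.
No (x, y) in the scanned range satisfies the equation.

No integer solutions with |y| ≤ 40.


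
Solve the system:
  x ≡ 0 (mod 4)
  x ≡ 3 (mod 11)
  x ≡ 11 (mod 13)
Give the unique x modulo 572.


Moduli 4, 11, 13 are pairwise coprime; by CRT there is a unique solution modulo M = 4 · 11 · 13 = 572.
Solve pairwise, accumulating the modulus:
  Start with x ≡ 0 (mod 4).
  Combine with x ≡ 3 (mod 11): since gcd(4, 11) = 1, we get a unique residue mod 44.
    Write x = 0 + 4·t and substitute into x ≡ 3 (mod 11): 4·t ≡ 3 − 0 = 3 (mod 11).
    The inverse of 4 mod 11 is 3 (since 4·3 = 12 = 1·11 + 1), so t ≡ 3·3 = 9 ≡ 9 (mod 11).
    Then x = 0 + 4·9 = 36, valid modulo lcm(4, 11) = 44: x ≡ 36 (mod 44).
  Combine with x ≡ 11 (mod 13): since gcd(44, 13) = 1, we get a unique residue mod 572.
    Write x = 36 + 44·t and substitute into x ≡ 11 (mod 13): 44·t ≡ 11 − 36 = -25 (mod 13).
    Reduce coefficients mod 13: 5·t ≡ 1 (mod 13).
    The inverse of 5 mod 13 is 8 (since 5·8 = 40 = 3·13 + 1), so t ≡ 8·1 = 8 ≡ 8 (mod 13).
    Then x = 36 + 44·8 = 388, valid modulo lcm(44, 13) = 572: x ≡ 388 (mod 572).
Verify: 388 mod 4 = 0 ✓, 388 mod 11 = 3 ✓, 388 mod 13 = 11 ✓.

x ≡ 388 (mod 572).


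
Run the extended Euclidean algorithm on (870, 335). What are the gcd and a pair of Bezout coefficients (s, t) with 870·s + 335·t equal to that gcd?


Euclidean algorithm on (870, 335) — divide until remainder is 0:
  870 = 2 · 335 + 200
  335 = 1 · 200 + 135
  200 = 1 · 135 + 65
  135 = 2 · 65 + 5
  65 = 13 · 5 + 0
gcd(870, 335) = 5.
Track Bezout coefficients alongside the remainders: start with r₀ = 870 = a·1 + b·0 (s = 1, t = 0) and r₁ = 335 = a·0 + b·1 (s = 0, t = 1); each new remainder r_{k+1} = r_{k-1} − q_k·r_k inherits s_{k+1} = s_{k-1} − q_k·s_k, t_{k+1} = t_{k-1} − q_k·t_k, so r_k = a·s_k + b·t_k at every step:
  q = 2: r = 200, s = 1 − 2·0 = 1, t = 0 − 2·1 = -2  (check: 870·1 + 335·(-2) = 200)
  q = 1: r = 135, s = 0 − 1·1 = -1, t = 1 − 1·(-2) = 3  (check: 870·(-1) + 335·3 = 135)
  q = 1: r = 65, s = 1 − 1·(-1) = 2, t = -2 − 1·3 = -5  (check: 870·2 + 335·(-5) = 65)
  q = 2: r = 5, s = -1 − 2·2 = -5, t = 3 − 2·(-5) = 13  (check: 870·(-5) + 335·13 = 5)
The row with r = 5 (the gcd) gives the Bezout coefficients s = -5, t = 13.
Result: 870 · (-5) + 335 · (13) = 5.

gcd(870, 335) = 5; s = -5, t = 13 (check: 870·(-5) + 335·13 = 5).


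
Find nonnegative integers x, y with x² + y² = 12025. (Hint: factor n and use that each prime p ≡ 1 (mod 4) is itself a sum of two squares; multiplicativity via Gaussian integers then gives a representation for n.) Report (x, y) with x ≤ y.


Step 1: Factor n = 12025 = 5^2 · 13 · 37.
Step 2: Check the mod-4 condition on each prime factor: 5 ≡ 1 (mod 4), exponent 2; 13 ≡ 1 (mod 4), exponent 1; 37 ≡ 1 (mod 4), exponent 1.
All primes ≡ 3 (mod 4) appear to even exponent (or don't appear), so by the two-squares theorem n IS expressible as a sum of two squares.
Step 3: Build a representation. Group n = k² · m with k = 5 and m = 13 · 37 = 481 (a product of primes ≡ 1 (mod 4)); a representation of m scales to one of n via (k·x)² + (k·y)² = k²(x² + y²). Each prime p ≡ 1 (mod 4) is itself a sum of two squares; find a² by testing p − a² for a perfect square:
  13: 13 − 1² = 12, 13 − 2² = 9 = 3² ⇒ 13 = 2² + 3².
  37: 37 − 1² = 36 = 6² ⇒ 37 = 1² + 6².
  Combine using the Brahmagupta–Fibonacci identity (a² + b²)(c² + d²) = (ac − bd)² + (ad + bc)² = (ac + bd)² + (ad − bc)²:
  13 · 37 = 481: from (2² + 3²)(1² + 6²), take (2·1 − 3·6, 2·6 + 3·1) = (2 − 18, 12 + 3) = (-16, 15); dropping signs (only squares matter) gives (16, 15); check 16² + 15² = 256 + 225 = 481 ✓.
  Scale by k = 5: (5·16, 5·15) = (80, 75).
Step 4: Order so x ≤ y and verify: 75² + 80² = 5625 + 6400 = 12025 = n. ✓

n = 12025 = 75² + 80² (one valid representation with x ≤ y).


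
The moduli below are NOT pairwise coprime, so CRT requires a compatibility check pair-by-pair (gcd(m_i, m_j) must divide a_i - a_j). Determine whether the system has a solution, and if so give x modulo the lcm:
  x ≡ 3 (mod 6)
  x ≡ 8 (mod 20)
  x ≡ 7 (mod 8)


Moduli 6, 20, 8 are not pairwise coprime, so CRT works modulo lcm(m_i) when all pairwise compatibility conditions hold.
Pairwise compatibility: gcd(m_i, m_j) must divide a_i - a_j for every pair.
Merge one congruence at a time:
  Start: x ≡ 3 (mod 6).
  Combine with x ≡ 8 (mod 20): gcd(6, 20) = 2, and 8 - 3 = 5 is NOT divisible by 2.
    ⇒ system is inconsistent (no integer solution).

No solution (the system is inconsistent).


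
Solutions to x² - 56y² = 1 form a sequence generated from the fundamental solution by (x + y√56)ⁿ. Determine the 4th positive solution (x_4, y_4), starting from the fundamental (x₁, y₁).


Step 1: Find the fundamental solution (x₁, y₁) of x² - 56y² = 1.
  Expand √56 as a continued fraction. a₀ = ⌊√56⌋ = 7; iterate m_{k+1} = d_k·a_k − m_k, d_{k+1} = (56 − m_{k+1}²)/d_k, a_{k+1} = ⌊(a₀ + m_{k+1})/d_{k+1}⌋ (starting m₀ = 0, d₀ = 1), with convergents p_k = a_k·p_{k-1} + p_{k-2}, q_k = a_k·q_{k-1} + q_{k-2} (p₋₁ = 1, q₋₁ = 0):
  k = 0: a₀ = 7; p₀/q₀ = 7/1; p₀² − 56·q₀² = 49 − 56 = -7.
  k = 1: m = 7, d = 7, a = ⌊(7 + 7)/7⌋ = 2; p/q = (2·7 + 1)/(2·1 + 0) = 15/2; p² − 56·q² = 225 − 224 = 1.
  The first convergent with p² − 56·q² = 1 gives the fundamental solution (x₁, y₁) = (15, 2).
Step 2: Apply the recurrence (x_{n+1}, y_{n+1}) = (x₁x_n + 56y₁y_n, x₁y_n + y₁x_n) repeatedly.
  From (x_1, y_1) = (15, 2): x_2 = 15·15 + 56·2·2 = 449; y_2 = 15·2 + 2·15 = 60.
  From (x_2, y_2) = (449, 60): x_3 = 15·449 + 56·2·60 = 13455; y_3 = 15·60 + 2·449 = 1798.
  From (x_3, y_3) = (13455, 1798): x_4 = 15·13455 + 56·2·1798 = 403201; y_4 = 15·1798 + 2·13455 = 53880.
Step 3: Verify x_4² - 56·y_4² = 162571046401 - 162571046400 = 1 (should be 1). ✓

(x_1, y_1) = (15, 2); (x_4, y_4) = (403201, 53880).
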